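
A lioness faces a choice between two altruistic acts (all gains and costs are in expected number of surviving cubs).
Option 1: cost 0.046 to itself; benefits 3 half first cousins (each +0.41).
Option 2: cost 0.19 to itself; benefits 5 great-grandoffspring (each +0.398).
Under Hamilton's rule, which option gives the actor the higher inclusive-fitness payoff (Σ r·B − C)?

Option 1: r to a half first cousin = 0.0625.
Option 1: Σ r·B − C = (3·0.0625·0.41) − 0.046 = 0.030875.
Option 2: r to a great-grandoffspring = 0.125.
Option 2: Σ r·B − C = (5·0.125·0.398) − 0.19 = 0.05875.
Option 2 has the higher net inclusive-fitness payoff.

Option 2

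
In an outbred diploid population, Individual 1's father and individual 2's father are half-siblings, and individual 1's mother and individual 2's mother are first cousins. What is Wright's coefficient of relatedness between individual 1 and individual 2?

Relatedness sums over independent paths through distinct common ancestors.
Individual 1 and individual 2 are related in two ways: half first cousins through their fathers (r = 1/16) and second cousins through their mothers (r = 1/32).
r = 1/16 + 1/32 = 0.09375.

0.09375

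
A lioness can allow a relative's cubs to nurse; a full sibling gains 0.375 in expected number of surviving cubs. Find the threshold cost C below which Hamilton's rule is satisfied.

r to a full sibling = 0.5 (full sibs share both parents — two paths of length 2: r = 2·(1/2)^2 = 1/2).
Hamilton's rule: n·r·B > C, so the trait is favored while C < n·r·B = 1·0.5·0.375 = 0.1875.

0.1875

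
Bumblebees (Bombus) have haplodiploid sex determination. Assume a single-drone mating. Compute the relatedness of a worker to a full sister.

0.75

Haplodiploid full sisters inherit their father's entire haploid genome identically (contributing 1/2) and on average half of their mother's contribution (1/2 · 1/2 = 1/4); r = 1/2 + 1/4 = 3/4.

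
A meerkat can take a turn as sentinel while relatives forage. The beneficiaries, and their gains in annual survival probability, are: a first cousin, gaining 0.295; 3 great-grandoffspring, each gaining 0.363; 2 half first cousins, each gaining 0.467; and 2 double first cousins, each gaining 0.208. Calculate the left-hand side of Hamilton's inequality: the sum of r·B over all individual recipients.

r to a first cousin = 0.125 (first cousins share one grandparent pair — two paths of length 4: r = 2·(1/2)^4 = 1/8).
r to a great-grandoffspring = 1/8 (three parent–offspring links: r = (1/2)^3 = 1/8).
r to a half first cousin = 1/16 (half first cousins share one grandparent — one path of length 4: r = (1/2)^4 = 1/16).
r to a double first cousin = 0.25 (double first cousins share both grandparent pairs — four paths of length 4: r = 4·(1/2)^4 = 1/4).
Summing one r·B term per recipient: 1·0.125·0.295 + 3·0.125·0.363 + 2·0.0625·0.467 + 2·0.25·0.208 = 0.335375.

0.335375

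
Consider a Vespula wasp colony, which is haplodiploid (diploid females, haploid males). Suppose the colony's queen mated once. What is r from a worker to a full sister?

Haplodiploid full sisters inherit their father's entire haploid genome identically (contributing 1/2) and on average half of their mother's contribution (1/2 · 1/2 = 1/4); r = 1/2 + 1/4 = 3/4.

0.75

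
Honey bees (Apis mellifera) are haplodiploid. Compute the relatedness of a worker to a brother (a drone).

0.25

Her haploid brother carries none of their father's genes and a random half of their mother's genome; that half matches the maternal half of her own genome with probability 1/2: r = 1/2 · 1/2 = 1/4.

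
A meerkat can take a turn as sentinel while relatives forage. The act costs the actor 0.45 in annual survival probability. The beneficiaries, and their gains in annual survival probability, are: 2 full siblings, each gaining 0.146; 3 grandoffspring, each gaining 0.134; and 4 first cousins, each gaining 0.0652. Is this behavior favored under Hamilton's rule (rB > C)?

Hamilton's rule: the trait is favored when the sum of r·B over every recipient exceeds the actor's cost C.
r to a full sibling = 0.5 (full sibs share both parents — two paths of length 2: r = 2·(1/2)^2 = 1/2).
r to a grandoffspring = 1/4 (two parent–offspring links: r = (1/2)^2 = 1/4).
r to a first cousin = 0.125 (first cousins share one grandparent pair — two paths of length 4: r = 2·(1/2)^4 = 1/8).
Summing one r·B term per recipient: 2·0.5·0.146 + 3·0.25·0.134 + 4·0.125·0.0652 = 0.2791.
0.2791 < 0.45: the indirect benefit is less than the cost.

No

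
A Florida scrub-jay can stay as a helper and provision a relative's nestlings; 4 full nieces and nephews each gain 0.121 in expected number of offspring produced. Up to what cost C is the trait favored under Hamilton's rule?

0.121

r to a full niece or nephew = 1/4 (full aunt/uncle↔niece/nephew: two paths of length 3 through the shared grandparent pair: r = 2·(1/2)^3 = 1/4).
Hamilton's rule: n·r·B > C, so the trait is favored while C < n·r·B = 4·0.25·0.121 = 0.121.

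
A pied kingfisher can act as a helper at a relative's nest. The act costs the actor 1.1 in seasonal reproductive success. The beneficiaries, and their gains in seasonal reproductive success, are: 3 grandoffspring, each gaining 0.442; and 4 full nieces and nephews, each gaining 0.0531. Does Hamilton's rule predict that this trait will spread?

Hamilton's rule: the trait is favored when the sum of r·B over every recipient exceeds the actor's cost C.
r to a grandoffspring = 1/4 (two parent–offspring links: r = (1/2)^2 = 1/4).
r to a full niece or nephew = 0.25 (full aunt/uncle↔niece/nephew: two paths of length 3 through the shared grandparent pair: r = 2·(1/2)^3 = 1/4).
Summing one r·B term per recipient: 3·0.25·0.442 + 4·0.25·0.0531 = 0.3846.
0.3846 < 1.1: the indirect benefit is less than the cost.

No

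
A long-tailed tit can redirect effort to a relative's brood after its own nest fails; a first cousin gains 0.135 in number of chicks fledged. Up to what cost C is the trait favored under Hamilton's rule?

0.016875

r to a first cousin = 0.125 (first cousins share one grandparent pair — two paths of length 4: r = 2·(1/2)^4 = 1/8).
Hamilton's rule: n·r·B > C, so the trait is favored while C < n·r·B = 1·0.125·0.135 = 0.016875.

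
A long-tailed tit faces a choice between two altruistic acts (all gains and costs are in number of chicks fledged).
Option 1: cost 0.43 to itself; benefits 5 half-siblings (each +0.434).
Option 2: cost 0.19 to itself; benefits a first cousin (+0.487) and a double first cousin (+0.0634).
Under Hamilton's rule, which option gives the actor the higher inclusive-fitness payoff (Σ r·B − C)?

Option 1: r to a half-sibling = 0.25.
Option 1: Σ r·B − C = (5·0.25·0.434) − 0.43 = 0.1125.
Option 2: r to a first cousin = 0.125.
Option 2: r to a double first cousin = 0.25.
Option 2: Σ r·B − C = (1·0.125·0.487 + 1·0.25·0.0634) − 0.19 = -0.113275.
Option 1 has the higher net inclusive-fitness payoff.

Option 1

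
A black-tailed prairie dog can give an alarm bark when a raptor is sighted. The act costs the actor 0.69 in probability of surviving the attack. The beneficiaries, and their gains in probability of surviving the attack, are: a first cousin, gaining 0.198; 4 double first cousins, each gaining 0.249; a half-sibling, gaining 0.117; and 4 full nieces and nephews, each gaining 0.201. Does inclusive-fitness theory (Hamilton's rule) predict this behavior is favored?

No

Hamilton's rule: the trait is favored when the sum of r·B over every recipient exceeds the actor's cost C.
r to a first cousin = 1/8 (first cousins share one grandparent pair — two paths of length 4: r = 2·(1/2)^4 = 1/8).
r to a double first cousin = 0.25 (double first cousins share both grandparent pairs — four paths of length 4: r = 4·(1/2)^4 = 1/4).
r to a half-sibling = 0.25 (half-sibs share one parent — one path of length 2: r = (1/2)^2 = 1/4).
r to a full niece or nephew = 0.25 (full aunt/uncle↔niece/nephew: two paths of length 3 through the shared grandparent pair: r = 2·(1/2)^3 = 1/4).
Summing one r·B term per recipient: 1·0.125·0.198 + 4·0.25·0.249 + 1·0.25·0.117 + 4·0.25·0.201 = 0.504.
0.504 < 0.69: the indirect benefit is less than the cost.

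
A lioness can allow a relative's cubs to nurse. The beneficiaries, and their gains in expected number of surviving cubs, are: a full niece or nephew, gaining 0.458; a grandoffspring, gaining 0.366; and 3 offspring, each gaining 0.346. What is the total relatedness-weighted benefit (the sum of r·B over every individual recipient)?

0.725

r to a full niece or nephew = 1/4 (full aunt/uncle↔niece/nephew: two paths of length 3 through the shared grandparent pair: r = 2·(1/2)^3 = 1/4).
r to a grandoffspring = 0.25 (two parent–offspring links: r = (1/2)^2 = 1/4).
r to an offspring = 0.5 (one parent–offspring link: r = (1/2)^1 = 1/2).
Summing one r·B term per recipient: 1·0.25·0.458 + 1·0.25·0.366 + 3·0.5·0.346 = 0.725.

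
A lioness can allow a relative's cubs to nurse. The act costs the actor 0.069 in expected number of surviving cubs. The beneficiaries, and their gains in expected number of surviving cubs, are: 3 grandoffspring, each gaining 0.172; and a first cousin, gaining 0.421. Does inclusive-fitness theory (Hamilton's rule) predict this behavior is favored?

Yes

Hamilton's rule: the trait is favored when the sum of r·B over every recipient exceeds the actor's cost C.
r to a grandoffspring = 1/4 (two parent–offspring links: r = (1/2)^2 = 1/4).
r to a first cousin = 1/8 (first cousins share one grandparent pair — two paths of length 4: r = 2·(1/2)^4 = 1/8).
Summing one r·B term per recipient: 3·0.25·0.172 + 1·0.125·0.421 = 0.181625.
0.181625 > 0.069: the indirect benefit exceeds the cost.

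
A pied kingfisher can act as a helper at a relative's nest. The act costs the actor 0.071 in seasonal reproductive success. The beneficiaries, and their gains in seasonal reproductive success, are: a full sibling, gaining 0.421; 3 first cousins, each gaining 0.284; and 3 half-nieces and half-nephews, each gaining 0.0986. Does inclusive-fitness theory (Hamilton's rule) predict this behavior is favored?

Yes

Hamilton's rule: the trait is favored when the sum of r·B over every recipient exceeds the actor's cost C.
r to a full sibling = 0.5 (full sibs share both parents — two paths of length 2: r = 2·(1/2)^2 = 1/2).
r to a first cousin = 0.125 (first cousins share one grandparent pair — two paths of length 4: r = 2·(1/2)^4 = 1/8).
r to a half-niece or half-nephew = 1/8 (half-aunt/uncle↔niece/nephew: one path of length 3: r = (1/2)^3 = 1/8).
Summing one r·B term per recipient: 1·0.5·0.421 + 3·0.125·0.284 + 3·0.125·0.0986 = 0.353975.
0.353975 > 0.071: the indirect benefit exceeds the cost.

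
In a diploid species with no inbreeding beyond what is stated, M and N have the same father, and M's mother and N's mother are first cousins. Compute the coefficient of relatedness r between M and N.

0.28125

Independent pedigree routes through distinct common ancestors add.
M and N are related in two ways: half-sibs through their shared father (r = 1/4) and second cousins through their mothers (r = 1/32).
r = 1/4 + 1/32 = 9/32 = 0.28125.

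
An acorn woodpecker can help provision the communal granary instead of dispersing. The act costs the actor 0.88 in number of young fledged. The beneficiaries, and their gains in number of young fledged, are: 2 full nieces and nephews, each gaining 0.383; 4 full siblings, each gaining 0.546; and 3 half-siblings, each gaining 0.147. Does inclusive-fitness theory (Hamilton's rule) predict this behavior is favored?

Yes

Hamilton's rule: the trait is favored when the sum of r·B over every recipient exceeds the actor's cost C.
r to a full niece or nephew = 1/4 (full aunt/uncle↔niece/nephew: two paths of length 3 through the shared grandparent pair: r = 2·(1/2)^3 = 1/4).
r to a full sibling = 0.5 (full sibs share both parents — two paths of length 2: r = 2·(1/2)^2 = 1/2).
r to a half-sibling = 1/4 (half-sibs share one parent — one path of length 2: r = (1/2)^2 = 1/4).
Summing one r·B term per recipient: 2·0.25·0.383 + 4·0.5·0.546 + 3·0.25·0.147 = 1.39375.
1.39375 > 0.88: the indirect benefit exceeds the cost.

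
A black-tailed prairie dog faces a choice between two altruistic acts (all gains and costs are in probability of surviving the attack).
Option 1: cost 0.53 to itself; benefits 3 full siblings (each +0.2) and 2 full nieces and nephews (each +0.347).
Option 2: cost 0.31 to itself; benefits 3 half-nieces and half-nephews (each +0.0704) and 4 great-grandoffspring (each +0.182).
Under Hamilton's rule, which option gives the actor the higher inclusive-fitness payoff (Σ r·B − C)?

Option 1

Option 1: r to a full sibling = 0.5.
Option 1: r to a full niece or nephew = 0.25.
Option 1: Σ r·B − C = (3·0.5·0.2 + 2·0.25·0.347) − 0.53 = -0.0565.
Option 2: r to a half-niece or half-nephew = 0.125.
Option 2: r to a great-grandoffspring = 0.125.
Option 2: Σ r·B − C = (3·0.125·0.0704 + 4·0.125·0.182) − 0.31 = -0.1926.
Option 1 has the higher net inclusive-fitness payoff.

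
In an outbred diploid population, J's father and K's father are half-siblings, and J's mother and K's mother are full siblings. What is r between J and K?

Independent pedigree routes through distinct common ancestors add.
J and K are related in two ways: half first cousins through their fathers (r = 1/16) and first cousins through their mothers (r = 1/8).
r = 1/16 + 1/8 = 0.1875.

0.1875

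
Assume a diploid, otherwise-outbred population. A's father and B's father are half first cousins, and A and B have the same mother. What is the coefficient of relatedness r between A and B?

With two independent routes of shared ancestry, r is the sum of the two contributions.
A and B are related in two ways: half second cousins through their fathers (r = 1/64) and half-sibs through their shared mother (r = 1/4).
r = 1/64 + 1/4 = 0.265625.

0.265625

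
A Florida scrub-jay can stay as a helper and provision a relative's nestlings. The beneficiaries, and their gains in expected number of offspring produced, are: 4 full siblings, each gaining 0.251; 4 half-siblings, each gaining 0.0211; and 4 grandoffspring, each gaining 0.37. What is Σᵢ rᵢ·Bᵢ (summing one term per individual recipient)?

0.8931

r to a full sibling = 1/2 (full sibs share both parents — two paths of length 2: r = 2·(1/2)^2 = 1/2).
r to a half-sibling = 0.25 (half-sibs share one parent — one path of length 2: r = (1/2)^2 = 1/4).
r to a grandoffspring = 0.25 (two parent–offspring links: r = (1/2)^2 = 1/4).
Summing one r·B term per recipient: 4·0.5·0.251 + 4·0.25·0.0211 + 4·0.25·0.37 = 0.8931.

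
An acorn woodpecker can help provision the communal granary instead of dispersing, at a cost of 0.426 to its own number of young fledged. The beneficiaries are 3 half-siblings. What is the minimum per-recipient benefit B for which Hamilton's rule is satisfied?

0.568

r to a half-sibling = 0.25 (half-sibs share one parent — one path of length 2: r = (1/2)^2 = 1/4).
Hamilton's rule with n recipients of equal r: n·r·B > C, so B > C/(n·r) = 0.426/(3·0.25) = 0.568.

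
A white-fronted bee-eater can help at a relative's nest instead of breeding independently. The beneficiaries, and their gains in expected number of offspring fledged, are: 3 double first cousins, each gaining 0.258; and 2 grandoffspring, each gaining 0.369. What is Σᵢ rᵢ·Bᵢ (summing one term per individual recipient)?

r to a double first cousin = 0.25 (double first cousins share both grandparent pairs — four paths of length 4: r = 4·(1/2)^4 = 1/4).
r to a grandoffspring = 0.25 (two parent–offspring links: r = (1/2)^2 = 1/4).
Summing one r·B term per recipient: 3·0.25·0.258 + 2·0.25·0.369 = 0.378.

0.378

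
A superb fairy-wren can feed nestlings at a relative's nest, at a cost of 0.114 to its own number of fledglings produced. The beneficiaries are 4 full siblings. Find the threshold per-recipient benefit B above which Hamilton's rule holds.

0.057

r to a full sibling = 0.5 (full sibs share both parents — two paths of length 2: r = 2·(1/2)^2 = 1/2).
Hamilton's rule with n recipients of equal r: n·r·B > C, so B > C/(n·r) = 0.114/(4·0.5) = 0.057.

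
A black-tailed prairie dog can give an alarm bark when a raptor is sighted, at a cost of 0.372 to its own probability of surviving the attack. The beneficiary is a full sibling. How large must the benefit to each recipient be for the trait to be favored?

0.744

r to a full sibling = 1/2 (full sibs share both parents — two paths of length 2: r = 2·(1/2)^2 = 1/2).
Hamilton's rule with n recipients of equal r: n·r·B > C, so B > C/(n·r) = 0.372/(1·0.5) = 0.744.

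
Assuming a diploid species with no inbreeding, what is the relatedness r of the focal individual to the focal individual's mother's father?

Each parent–offspring link contributes a factor of 1/2, and independent paths through distinct common ancestors add.
Two parent–offspring links: r = (1/2)^2 = 1/4.

0.25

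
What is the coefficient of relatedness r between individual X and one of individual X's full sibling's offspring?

0.25

Each parent–offspring link contributes a factor of 1/2, and independent paths through distinct common ancestors add.
Full aunt/uncle↔niece/nephew: two paths of length 3 through the shared grandparent pair: r = 2·(1/2)^3 = 1/4.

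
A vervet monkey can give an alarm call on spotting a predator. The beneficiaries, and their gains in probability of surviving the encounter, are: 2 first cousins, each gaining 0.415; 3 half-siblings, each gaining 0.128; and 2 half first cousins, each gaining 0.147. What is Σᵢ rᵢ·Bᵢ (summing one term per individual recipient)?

r to a first cousin = 0.125 (first cousins share one grandparent pair — two paths of length 4: r = 2·(1/2)^4 = 1/8).
r to a half-sibling = 0.25 (half-sibs share one parent — one path of length 2: r = (1/2)^2 = 1/4).
r to a half first cousin = 0.0625 (half first cousins share one grandparent — one path of length 4: r = (1/2)^4 = 1/16).
Summing one r·B term per recipient: 2·0.125·0.415 + 3·0.25·0.128 + 2·0.0625·0.147 = 0.218125.

0.218125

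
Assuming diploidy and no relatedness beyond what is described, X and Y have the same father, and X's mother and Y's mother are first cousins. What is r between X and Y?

Wright's path rule: contributions from independent ancestry routes add.
X and Y are related in two ways: half-sibs through their shared father (r = 1/4) and second cousins through their mothers (r = 1/32).
r = 1/4 + 1/32 = 0.28125.

0.28125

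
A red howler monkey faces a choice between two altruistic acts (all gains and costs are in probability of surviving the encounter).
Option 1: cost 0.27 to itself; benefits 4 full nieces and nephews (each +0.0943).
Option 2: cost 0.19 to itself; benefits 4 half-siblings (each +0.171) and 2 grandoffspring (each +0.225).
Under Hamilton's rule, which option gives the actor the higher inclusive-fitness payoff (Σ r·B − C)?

Option 2

Option 1: r to a full niece or nephew = 0.25.
Option 1: Σ r·B − C = (4·0.25·0.0943) − 0.27 = -0.1757.
Option 2: r to a half-sibling = 0.25.
Option 2: r to a grandoffspring = 0.25.
Option 2: Σ r·B − C = (4·0.25·0.171 + 2·0.25·0.225) − 0.19 = 0.0935.
Option 2 has the higher net inclusive-fitness payoff.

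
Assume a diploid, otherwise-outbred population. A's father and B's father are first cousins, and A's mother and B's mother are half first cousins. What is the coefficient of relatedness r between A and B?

Independent pedigree routes through distinct common ancestors add.
A and B are related in two ways: second cousins through their fathers (r = 1/32) and half second cousins through their mothers (r = 1/64).
r = 1/32 + 1/64 = 3/64 = 0.046875.

0.046875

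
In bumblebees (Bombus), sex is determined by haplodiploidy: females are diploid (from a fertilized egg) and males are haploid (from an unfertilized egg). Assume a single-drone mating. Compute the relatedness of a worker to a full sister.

Haplodiploid full sisters inherit their father's entire haploid genome identically (contributing 1/2) and on average half of their mother's contribution (1/2 · 1/2 = 1/4); r = 1/2 + 1/4 = 3/4.

0.75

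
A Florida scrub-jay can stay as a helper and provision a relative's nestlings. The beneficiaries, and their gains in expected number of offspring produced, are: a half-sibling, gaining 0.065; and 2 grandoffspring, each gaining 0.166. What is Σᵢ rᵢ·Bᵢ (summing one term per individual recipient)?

r to a half-sibling = 1/4 (half-sibs share one parent — one path of length 2: r = (1/2)^2 = 1/4).
r to a grandoffspring = 1/4 (two parent–offspring links: r = (1/2)^2 = 1/4).
Summing one r·B term per recipient: 1·0.25·0.065 + 2·0.25·0.166 = 0.09925.

0.09925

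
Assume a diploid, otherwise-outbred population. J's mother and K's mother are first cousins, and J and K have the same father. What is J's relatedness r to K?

With two independent routes of shared ancestry, r is the sum of the two contributions.
J and K are related in two ways: second cousins through their mothers (r = 1/32) and half-sibs through their shared father (r = 1/4).
r = 1/32 + 1/4 = 9/32 = 0.28125.

0.28125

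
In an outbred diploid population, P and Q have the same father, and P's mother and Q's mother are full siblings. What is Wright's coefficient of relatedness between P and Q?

Wright's path rule: contributions from independent ancestry routes add.
P and Q are related in two ways: half-sibs through their shared father (r = 1/4) and first cousins through their mothers (r = 1/8).
r = 1/4 + 1/8 = 0.375.

0.375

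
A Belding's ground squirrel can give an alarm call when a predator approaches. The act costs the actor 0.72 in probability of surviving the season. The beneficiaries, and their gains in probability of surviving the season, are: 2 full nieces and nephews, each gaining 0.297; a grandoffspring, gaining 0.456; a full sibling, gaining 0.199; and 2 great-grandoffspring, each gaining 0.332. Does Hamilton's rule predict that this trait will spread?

No

Hamilton's rule: the trait is favored when the sum of r·B over every recipient exceeds the actor's cost C.
r to a full niece or nephew = 0.25 (full aunt/uncle↔niece/nephew: two paths of length 3 through the shared grandparent pair: r = 2·(1/2)^3 = 1/4).
r to a grandoffspring = 1/4 (two parent–offspring links: r = (1/2)^2 = 1/4).
r to a full sibling = 0.5 (full sibs share both parents — two paths of length 2: r = 2·(1/2)^2 = 1/2).
r to a great-grandoffspring = 0.125 (three parent–offspring links: r = (1/2)^3 = 1/8).
Summing one r·B term per recipient: 2·0.25·0.297 + 1·0.25·0.456 + 1·0.5·0.199 + 2·0.125·0.332 = 0.445.
0.445 < 0.72: the indirect benefit is less than the cost.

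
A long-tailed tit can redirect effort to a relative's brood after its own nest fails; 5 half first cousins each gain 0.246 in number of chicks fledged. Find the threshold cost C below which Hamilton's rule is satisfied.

r to a half first cousin = 1/16 (half first cousins share one grandparent — one path of length 4: r = (1/2)^4 = 1/16).
Hamilton's rule: n·r·B > C, so the trait is favored while C < n·r·B = 5·0.0625·0.246 = 0.076875.

0.076875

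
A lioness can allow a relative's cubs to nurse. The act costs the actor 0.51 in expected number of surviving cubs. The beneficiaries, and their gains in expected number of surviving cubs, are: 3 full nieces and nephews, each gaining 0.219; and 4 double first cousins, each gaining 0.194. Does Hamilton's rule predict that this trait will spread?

Hamilton's rule: the trait is favored when the sum of r·B over every recipient exceeds the actor's cost C.
r to a full niece or nephew = 1/4 (full aunt/uncle↔niece/nephew: two paths of length 3 through the shared grandparent pair: r = 2·(1/2)^3 = 1/4).
r to a double first cousin = 1/4 (double first cousins share both grandparent pairs — four paths of length 4: r = 4·(1/2)^4 = 1/4).
Summing one r·B term per recipient: 3·0.25·0.219 + 4·0.25·0.194 = 0.35825.
0.35825 < 0.51: the indirect benefit is less than the cost.

No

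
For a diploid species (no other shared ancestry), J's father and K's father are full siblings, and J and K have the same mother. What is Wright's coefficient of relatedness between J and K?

With two independent routes of shared ancestry, r is the sum of the two contributions.
J and K are related in two ways: first cousins through their fathers (r = 1/8) and half-sibs through their shared mother (r = 1/4).
r = 1/8 + 1/4 = 3/8 = 0.375.

0.375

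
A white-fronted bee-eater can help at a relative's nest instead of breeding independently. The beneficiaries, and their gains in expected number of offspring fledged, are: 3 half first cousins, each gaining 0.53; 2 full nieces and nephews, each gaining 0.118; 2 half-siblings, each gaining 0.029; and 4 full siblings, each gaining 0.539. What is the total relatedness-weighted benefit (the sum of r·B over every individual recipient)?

r to a half first cousin = 1/16 (half first cousins share one grandparent — one path of length 4: r = (1/2)^4 = 1/16).
r to a full niece or nephew = 0.25 (full aunt/uncle↔niece/nephew: two paths of length 3 through the shared grandparent pair: r = 2·(1/2)^3 = 1/4).
r to a half-sibling = 0.25 (half-sibs share one parent — one path of length 2: r = (1/2)^2 = 1/4).
r to a full sibling = 0.5 (full sibs share both parents — two paths of length 2: r = 2·(1/2)^2 = 1/2).
Summing one r·B term per recipient: 3·0.0625·0.53 + 2·0.25·0.118 + 2·0.25·0.029 + 4·0.5·0.539 = 1.250875.

1.250875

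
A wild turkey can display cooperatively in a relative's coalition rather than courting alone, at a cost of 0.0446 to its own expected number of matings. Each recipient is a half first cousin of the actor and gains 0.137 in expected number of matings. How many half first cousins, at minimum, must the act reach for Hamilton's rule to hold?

r to a half first cousin = 1/16 (half first cousins share one grandparent — one path of length 4: r = (1/2)^4 = 1/16).
Hamilton's rule: n·r·B > C  ⇒  n > C/(r·B) = 0.0446/(0.0625·0.137) = 5.209.
The smallest integer exceeding 5.209 is 6.

6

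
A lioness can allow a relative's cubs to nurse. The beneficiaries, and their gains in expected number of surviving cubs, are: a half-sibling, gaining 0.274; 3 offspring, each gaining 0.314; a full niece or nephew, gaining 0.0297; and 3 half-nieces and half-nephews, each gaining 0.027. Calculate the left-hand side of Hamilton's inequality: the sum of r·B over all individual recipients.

0.55705

r to a half-sibling = 0.25 (half-sibs share one parent — one path of length 2: r = (1/2)^2 = 1/4).
r to an offspring = 1/2 (one parent–offspring link: r = (1/2)^1 = 1/2).
r to a full niece or nephew = 1/4 (full aunt/uncle↔niece/nephew: two paths of length 3 through the shared grandparent pair: r = 2·(1/2)^3 = 1/4).
r to a half-niece or half-nephew = 0.125 (half-aunt/uncle↔niece/nephew: one path of length 3: r = (1/2)^3 = 1/8).
Summing one r·B term per recipient: 1·0.25·0.274 + 3·0.5·0.314 + 1·0.25·0.0297 + 3·0.125·0.027 = 0.55705.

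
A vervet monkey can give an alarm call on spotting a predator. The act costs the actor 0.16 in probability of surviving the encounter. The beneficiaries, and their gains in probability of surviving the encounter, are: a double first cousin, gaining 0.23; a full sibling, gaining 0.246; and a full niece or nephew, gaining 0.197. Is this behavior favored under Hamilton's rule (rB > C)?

Hamilton's rule: the trait is favored when the sum of r·B over every recipient exceeds the actor's cost C.
r to a double first cousin = 0.25 (double first cousins share both grandparent pairs — four paths of length 4: r = 4·(1/2)^4 = 1/4).
r to a full sibling = 1/2 (full sibs share both parents — two paths of length 2: r = 2·(1/2)^2 = 1/2).
r to a full niece or nephew = 1/4 (full aunt/uncle↔niece/nephew: two paths of length 3 through the shared grandparent pair: r = 2·(1/2)^3 = 1/4).
Summing one r·B term per recipient: 1·0.25·0.23 + 1·0.5·0.246 + 1·0.25·0.197 = 0.22975.
0.22975 > 0.16: the indirect benefit exceeds the cost.

Yes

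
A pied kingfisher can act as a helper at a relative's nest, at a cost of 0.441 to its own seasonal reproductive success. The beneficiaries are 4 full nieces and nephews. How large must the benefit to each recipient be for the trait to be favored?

0.441

r to a full niece or nephew = 1/4 (full aunt/uncle↔niece/nephew: two paths of length 3 through the shared grandparent pair: r = 2·(1/2)^3 = 1/4).
Hamilton's rule with n recipients of equal r: n·r·B > C, so B > C/(n·r) = 0.441/(4·0.25) = 0.441.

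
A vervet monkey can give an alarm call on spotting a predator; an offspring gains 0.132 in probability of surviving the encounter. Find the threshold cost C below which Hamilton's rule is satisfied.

0.066

r to an offspring = 0.5 (one parent–offspring link: r = (1/2)^1 = 1/2).
Hamilton's rule: n·r·B > C, so the trait is favored while C < n·r·B = 1·0.5·0.132 = 0.066.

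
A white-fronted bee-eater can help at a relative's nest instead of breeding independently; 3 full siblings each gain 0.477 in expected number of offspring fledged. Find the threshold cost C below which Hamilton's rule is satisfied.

0.7155

r to a full sibling = 1/2 (full sibs share both parents — two paths of length 2: r = 2·(1/2)^2 = 1/2).
Hamilton's rule: n·r·B > C, so the trait is favored while C < n·r·B = 3·0.5·0.477 = 0.7155.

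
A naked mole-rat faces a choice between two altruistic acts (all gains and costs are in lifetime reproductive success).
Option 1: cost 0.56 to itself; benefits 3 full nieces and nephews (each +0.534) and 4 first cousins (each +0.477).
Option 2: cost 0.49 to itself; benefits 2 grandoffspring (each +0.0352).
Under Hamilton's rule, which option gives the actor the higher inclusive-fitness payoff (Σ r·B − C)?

Option 1

Option 1: r to a full niece or nephew = 0.25.
Option 1: r to a first cousin = 0.125.
Option 1: Σ r·B − C = (3·0.25·0.534 + 4·0.125·0.477) − 0.56 = 0.079.
Option 2: r to a grandoffspring = 0.25.
Option 2: Σ r·B − C = (2·0.25·0.0352) − 0.49 = -0.4724.
Option 1 has the higher net inclusive-fitness payoff.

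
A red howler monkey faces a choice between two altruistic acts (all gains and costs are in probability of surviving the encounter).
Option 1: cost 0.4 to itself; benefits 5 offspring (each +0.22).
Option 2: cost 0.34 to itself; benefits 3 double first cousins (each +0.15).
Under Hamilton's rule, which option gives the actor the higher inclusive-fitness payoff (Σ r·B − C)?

Option 1

Option 1: r to an offspring = 0.5.
Option 1: Σ r·B − C = (5·0.5·0.22) − 0.4 = 0.15.
Option 2: r to a double first cousin = 0.25.
Option 2: Σ r·B − C = (3·0.25·0.15) − 0.34 = -0.2275.
Option 1 has the higher net inclusive-fitness payoff.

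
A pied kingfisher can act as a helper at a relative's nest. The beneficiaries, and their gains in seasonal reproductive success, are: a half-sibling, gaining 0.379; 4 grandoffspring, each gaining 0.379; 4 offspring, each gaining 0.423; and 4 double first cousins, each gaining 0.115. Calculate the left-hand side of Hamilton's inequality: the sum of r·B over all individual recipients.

r to a half-sibling = 0.25 (half-sibs share one parent — one path of length 2: r = (1/2)^2 = 1/4).
r to a grandoffspring = 0.25 (two parent–offspring links: r = (1/2)^2 = 1/4).
r to an offspring = 1/2 (one parent–offspring link: r = (1/2)^1 = 1/2).
r to a double first cousin = 0.25 (double first cousins share both grandparent pairs — four paths of length 4: r = 4·(1/2)^4 = 1/4).
Summing one r·B term per recipient: 1·0.25·0.379 + 4·0.25·0.379 + 4·0.5·0.423 + 4·0.25·0.115 = 1.43475.

1.43475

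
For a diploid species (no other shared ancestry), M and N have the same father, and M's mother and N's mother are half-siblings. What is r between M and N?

With two independent routes of shared ancestry, r is the sum of the two contributions.
M and N are related in two ways: half-sibs through their shared father (r = 1/4) and half first cousins through their mothers (r = 1/16).
r = 1/4 + 1/16 = 0.3125.

0.3125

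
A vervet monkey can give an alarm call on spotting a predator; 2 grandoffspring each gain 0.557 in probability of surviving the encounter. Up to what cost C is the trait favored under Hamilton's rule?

r to a grandoffspring = 0.25 (two parent–offspring links: r = (1/2)^2 = 1/4).
Hamilton's rule: n·r·B > C, so the trait is favored while C < n·r·B = 2·0.25·0.557 = 0.2785.

0.2785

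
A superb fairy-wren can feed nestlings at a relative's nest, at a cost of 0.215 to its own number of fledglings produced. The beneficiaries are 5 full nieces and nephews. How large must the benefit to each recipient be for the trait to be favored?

r to a full niece or nephew = 1/4 (full aunt/uncle↔niece/nephew: two paths of length 3 through the shared grandparent pair: r = 2·(1/2)^3 = 1/4).
Hamilton's rule with n recipients of equal r: n·r·B > C, so B > C/(n·r) = 0.215/(5·0.25) = 0.172.

0.172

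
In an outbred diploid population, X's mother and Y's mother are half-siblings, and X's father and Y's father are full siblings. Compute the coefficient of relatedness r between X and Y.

0.1875

Independent pedigree routes through distinct common ancestors add.
X and Y are related in two ways: half first cousins through their mothers (r = 1/16) and first cousins through their fathers (r = 1/8).
r = 1/16 + 1/8 = 0.1875.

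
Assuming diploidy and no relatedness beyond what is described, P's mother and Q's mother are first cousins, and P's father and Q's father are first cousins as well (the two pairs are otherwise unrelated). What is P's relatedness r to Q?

With two independent routes of shared ancestry, r is the sum of the two contributions.
P and Q are related in two ways: second cousins through their mothers (r = 1/32) and second cousins through their fathers (r = 1/32).
r = 1/32 + 1/32 = 1/16 = 0.0625.

0.0625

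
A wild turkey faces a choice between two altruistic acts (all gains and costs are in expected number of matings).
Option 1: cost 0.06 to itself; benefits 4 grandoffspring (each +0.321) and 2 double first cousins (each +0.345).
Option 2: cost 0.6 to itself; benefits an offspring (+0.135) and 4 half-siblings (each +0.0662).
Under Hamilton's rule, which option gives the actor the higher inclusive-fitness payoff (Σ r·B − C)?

Option 1

Option 1: r to a grandoffspring = 0.25.
Option 1: r to a double first cousin = 0.25.
Option 1: Σ r·B − C = (4·0.25·0.321 + 2·0.25·0.345) − 0.06 = 0.4335.
Option 2: r to an offspring = 0.5.
Option 2: r to a half-sibling = 0.25.
Option 2: Σ r·B − C = (1·0.5·0.135 + 4·0.25·0.0662) − 0.6 = -0.4663.
Option 1 has the higher net inclusive-fitness payoff.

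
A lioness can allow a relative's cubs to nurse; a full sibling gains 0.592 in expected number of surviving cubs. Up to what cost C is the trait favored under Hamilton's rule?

r to a full sibling = 0.5 (full sibs share both parents — two paths of length 2: r = 2·(1/2)^2 = 1/2).
Hamilton's rule: n·r·B > C, so the trait is favored while C < n·r·B = 1·0.5·0.592 = 0.296.

0.296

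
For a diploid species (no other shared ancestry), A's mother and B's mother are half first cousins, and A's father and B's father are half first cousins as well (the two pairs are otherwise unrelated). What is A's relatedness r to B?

0.03125

With two independent routes of shared ancestry, r is the sum of the two contributions.
A and B are related in two ways: half second cousins through their mothers (r = 1/64) and half second cousins through their fathers (r = 1/64).
r = 1/64 + 1/64 = 1/32 = 0.03125.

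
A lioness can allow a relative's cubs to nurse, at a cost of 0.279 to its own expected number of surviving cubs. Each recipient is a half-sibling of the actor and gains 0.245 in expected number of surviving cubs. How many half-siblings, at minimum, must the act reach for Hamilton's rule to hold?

r to a half-sibling = 1/4 (half-sibs share one parent — one path of length 2: r = (1/2)^2 = 1/4).
Hamilton's rule: n·r·B > C  ⇒  n > C/(r·B) = 0.279/(0.25·0.245) = 4.555.
The smallest integer exceeding 4.555 is 5.

5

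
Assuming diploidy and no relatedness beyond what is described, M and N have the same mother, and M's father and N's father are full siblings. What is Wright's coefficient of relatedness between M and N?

0.375

Relatedness sums over independent paths through distinct common ancestors.
M and N are related in two ways: half-sibs through their shared mother (r = 1/4) and first cousins through their fathers (r = 1/8).
r = 1/4 + 1/8 = 0.375.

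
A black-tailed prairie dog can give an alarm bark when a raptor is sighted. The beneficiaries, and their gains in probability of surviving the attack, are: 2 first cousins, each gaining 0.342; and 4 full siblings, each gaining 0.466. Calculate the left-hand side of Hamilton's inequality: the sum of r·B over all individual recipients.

r to a first cousin = 0.125 (first cousins share one grandparent pair — two paths of length 4: r = 2·(1/2)^4 = 1/8).
r to a full sibling = 0.5 (full sibs share both parents — two paths of length 2: r = 2·(1/2)^2 = 1/2).
Summing one r·B term per recipient: 2·0.125·0.342 + 4·0.5·0.466 = 1.0175.

1.0175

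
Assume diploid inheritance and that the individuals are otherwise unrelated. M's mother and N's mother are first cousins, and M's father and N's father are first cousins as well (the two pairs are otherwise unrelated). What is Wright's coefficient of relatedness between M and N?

0.0625

Relatedness sums over independent paths through distinct common ancestors.
M and N are related in two ways: second cousins through their mothers (r = 1/32) and second cousins through their fathers (r = 1/32).
r = 1/32 + 1/32 = 1/16 = 0.0625.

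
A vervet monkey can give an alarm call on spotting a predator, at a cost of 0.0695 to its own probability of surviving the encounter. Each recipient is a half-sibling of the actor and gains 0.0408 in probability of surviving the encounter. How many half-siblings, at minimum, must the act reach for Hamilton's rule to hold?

r to a half-sibling = 0.25 (half-sibs share one parent — one path of length 2: r = (1/2)^2 = 1/4).
Hamilton's rule: n·r·B > C  ⇒  n > C/(r·B) = 0.0695/(0.25·0.0408) = 6.814.
The smallest integer exceeding 6.814 is 7.

7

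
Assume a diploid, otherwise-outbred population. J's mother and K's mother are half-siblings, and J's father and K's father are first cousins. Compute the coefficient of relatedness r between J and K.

0.09375

Relatedness sums over independent paths through distinct common ancestors.
J and K are related in two ways: half first cousins through their mothers (r = 1/16) and second cousins through their fathers (r = 1/32).
r = 1/16 + 1/32 = 3/32 = 0.09375.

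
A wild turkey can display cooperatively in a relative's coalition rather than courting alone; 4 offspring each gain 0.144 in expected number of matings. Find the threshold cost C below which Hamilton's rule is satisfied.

r to an offspring = 0.5 (one parent–offspring link: r = (1/2)^1 = 1/2).
Hamilton's rule: n·r·B > C, so the trait is favored while C < n·r·B = 4·0.5·0.144 = 0.288.

0.288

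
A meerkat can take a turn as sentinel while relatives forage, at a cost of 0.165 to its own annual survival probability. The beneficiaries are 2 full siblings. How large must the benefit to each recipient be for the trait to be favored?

0.165

r to a full sibling = 1/2 (full sibs share both parents — two paths of length 2: r = 2·(1/2)^2 = 1/2).
Hamilton's rule with n recipients of equal r: n·r·B > C, so B > C/(n·r) = 0.165/(2·0.5) = 0.165.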